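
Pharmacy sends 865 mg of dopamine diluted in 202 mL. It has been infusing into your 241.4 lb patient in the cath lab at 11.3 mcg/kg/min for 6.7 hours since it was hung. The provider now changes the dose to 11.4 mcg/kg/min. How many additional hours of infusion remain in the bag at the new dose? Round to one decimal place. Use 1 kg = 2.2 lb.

Initial rate:
Weight = 241.4 lb ÷ 2.2 lb/kg = 109.7273 kg
Dose = 11.3 mcg/kg/min × 109.7273 kg = 1239.918 mcg/min
1239.918 mcg/min × 60 min/hr = 74395.09 mcg/hr
Concentration = 865 mg ÷ 202 mL = 4.282178 mg/mL = 4282.178 mcg/mL
Rate = 74395.09 mcg/hr ÷ 4282.178 mcg/mL = 17.37319 mL/hr
Volume infused so far = 17.37319 mL/hr × 6.7 hr = 116.4004 mL
Volume remaining = 202 − 116.4004 = 85.59963 mL
New rate:
Dose = 11.4 mcg/kg/min × 109.7273 kg = 1250.891 mcg/min
1250.891 mcg/min × 60 min/hr = 75053.45 mcg/hr
Rate = 75053.45 mcg/hr ÷ 4282.178 mcg/mL = 17.52693 mL/hr
Time remaining = 85.59963 mL ÷ 17.52693 mL/hr = 4.883891 hr

4.9 hours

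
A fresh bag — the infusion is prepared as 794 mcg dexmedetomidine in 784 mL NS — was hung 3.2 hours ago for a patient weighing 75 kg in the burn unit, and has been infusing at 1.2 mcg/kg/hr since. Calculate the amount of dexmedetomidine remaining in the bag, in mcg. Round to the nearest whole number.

506 mcg

Dose = 1.2 mcg/kg/hr × 75 kg = 90 mcg/hr
Concentration = 794 mcg ÷ 784 mL = 1.012755 mcg/mL
Rate = 90 mcg/hr ÷ 1.012755 mcg/mL = 88.8665 mL/hr
Volume infused = 88.8665 mL/hr × 3.2 hr = 284.3728 mL
Volume remaining = 784 − 284.3728 = 499.6272 mL
Drug remaining = 499.6272 mL × 1.012755 mcg/mL = 506 mcg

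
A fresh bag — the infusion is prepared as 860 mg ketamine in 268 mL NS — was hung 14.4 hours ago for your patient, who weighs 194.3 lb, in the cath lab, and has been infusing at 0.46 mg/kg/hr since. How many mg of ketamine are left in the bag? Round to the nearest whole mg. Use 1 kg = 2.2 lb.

275 mg

Weight = 194.3 lb ÷ 2.2 lb/kg = 88.31818 kg
Dose = 0.46 mg/kg/hr × 88.31818 kg = 40.62636 mg/hr
Concentration = 860 mg ÷ 268 mL = 3.208955 mg/mL
Rate = 40.62636 mg/hr ÷ 3.208955 mg/mL = 12.66031 mL/hr
Volume infused = 12.66031 mL/hr × 14.4 hr = 182.3084 mL
Volume remaining = 268 − 182.3084 = 85.69156 mL
Drug remaining = 85.69156 mL × 3.208955 mg/mL = 274.9804 mg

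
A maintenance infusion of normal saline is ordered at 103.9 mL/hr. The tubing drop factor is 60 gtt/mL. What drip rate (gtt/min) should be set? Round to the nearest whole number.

104 gtt/min

103.9 mL/hr ÷ 60 min/hr = 1.731667 mL/min
1.731667 mL/min × 60 gtt/mL = 103.9 gtt/min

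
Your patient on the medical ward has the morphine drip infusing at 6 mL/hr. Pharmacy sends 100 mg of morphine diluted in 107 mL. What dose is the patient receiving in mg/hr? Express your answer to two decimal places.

Concentration = 100 mg ÷ 107 mL = 0.9345794 mg/mL
Drug rate = 6 mL/hr × 0.9345794 mg/mL = 5.607477 mg/hr

5.61 mg/hr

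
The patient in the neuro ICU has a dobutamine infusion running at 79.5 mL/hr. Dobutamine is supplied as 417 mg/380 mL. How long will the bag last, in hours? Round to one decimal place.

Duration = 380 mL ÷ 79.5 mL/hr = 4.779874 hr

4.8 hours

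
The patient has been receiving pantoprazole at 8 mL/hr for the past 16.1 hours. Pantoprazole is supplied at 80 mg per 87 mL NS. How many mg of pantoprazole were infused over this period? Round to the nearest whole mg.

118 mg

Concentration = 80 mg ÷ 87 mL = 0.9195402 mg/mL
Drug rate = 8 mL/hr × 0.9195402 mg/mL = 7.356322 mg/hr
Total = 7.356322 mg/hr × 16.1 hr = 118.4368 mg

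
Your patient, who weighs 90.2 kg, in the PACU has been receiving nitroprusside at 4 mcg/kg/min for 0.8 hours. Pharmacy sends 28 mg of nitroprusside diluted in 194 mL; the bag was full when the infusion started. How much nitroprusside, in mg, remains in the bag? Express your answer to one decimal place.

10.7 mg

Dose = 4 mcg/kg/min × 90.2 kg = 360.8 mcg/min
360.8 mcg/min × 60 min/hr = 21648 mcg/hr
Concentration = 28 mg ÷ 194 mL = 0.1443299 mg/mL = 144.3299 mcg/mL
Rate = 21648 mcg/hr ÷ 144.3299 mcg/mL = 149.9897 mL/hr
Volume infused = 149.9897 mL/hr × 0.8 hr = 119.9918 mL
Volume remaining = 194 − 119.9918 = 74.00823 mL
Drug remaining = 74.00823 mL × 144.3299 mcg/mL = 10681.6 mcg = 10.6816 mg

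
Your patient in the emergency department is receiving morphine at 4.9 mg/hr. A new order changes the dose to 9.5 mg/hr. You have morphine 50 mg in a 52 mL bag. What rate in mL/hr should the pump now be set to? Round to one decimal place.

Concentration = 50 mg ÷ 52 mL = 0.9615385 mg/mL
Rate = 9.5 mg/hr ÷ 0.9615385 mg/mL = 9.88 mL/hr

9.9 mL/hr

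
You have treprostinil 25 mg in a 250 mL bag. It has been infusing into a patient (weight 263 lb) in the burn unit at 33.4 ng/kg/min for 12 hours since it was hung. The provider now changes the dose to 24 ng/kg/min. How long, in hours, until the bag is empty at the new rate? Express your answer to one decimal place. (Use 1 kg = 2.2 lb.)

128.5 hours

Initial rate:
Weight = 263 lb ÷ 2.2 lb/kg = 119.5455 kg
Dose = 33.4 ng/kg/min × 119.5455 kg = 3992.818 ng/min
3992.818 ng/min × 60 min/hr = 239569.1 ng/hr
Concentration = 25 mg ÷ 250 mL = 0.1 mg/mL = 100000 ng/mL
Rate = 239569.1 ng/hr ÷ 100000 ng/mL = 2.395691 mL/hr
Volume infused so far = 2.395691 mL/hr × 12 hr = 28.74829 mL
Volume remaining = 250 − 28.74829 = 221.2517 mL
New rate:
Dose = 24 ng/kg/min × 119.5455 kg = 2869.091 ng/min
2869.091 ng/min × 60 min/hr = 172145.5 ng/hr
Rate = 172145.5 ng/hr ÷ 100000 ng/mL = 1.721455 mL/hr
Time remaining = 221.2517 mL ÷ 1.721455 mL/hr = 128.526 hr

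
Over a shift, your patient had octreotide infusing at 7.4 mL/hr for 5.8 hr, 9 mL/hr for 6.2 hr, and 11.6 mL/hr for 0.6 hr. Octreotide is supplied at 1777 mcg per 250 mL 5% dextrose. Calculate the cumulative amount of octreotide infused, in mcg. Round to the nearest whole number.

Concentration = 1777 mcg ÷ 250 mL = 7.108 mcg/mL
Stage 1: 7.4 mL/hr × 5.8 hr = 42.92 mL → 42.92 mL × 7.108 mcg/mL = 305.0754 mcg
Stage 2: 9 mL/hr × 6.2 hr = 55.8 mL → 55.8 mL × 7.108 mcg/mL = 396.6264 mcg
Stage 3: 11.6 mL/hr × 0.6 hr = 6.96 mL → 6.96 mL × 7.108 mcg/mL = 49.47168 mcg
Total = 305.0754 + 396.6264 + 49.47168 = 751.1734 mcg

751 mcg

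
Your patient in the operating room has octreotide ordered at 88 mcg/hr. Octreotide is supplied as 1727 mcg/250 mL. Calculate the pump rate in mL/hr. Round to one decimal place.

Concentration = 1727 mcg ÷ 250 mL = 6.908 mcg/mL
Rate = 88 mcg/hr ÷ 6.908 mcg/mL = 12.73885 mL/hr

12.7 mL/hr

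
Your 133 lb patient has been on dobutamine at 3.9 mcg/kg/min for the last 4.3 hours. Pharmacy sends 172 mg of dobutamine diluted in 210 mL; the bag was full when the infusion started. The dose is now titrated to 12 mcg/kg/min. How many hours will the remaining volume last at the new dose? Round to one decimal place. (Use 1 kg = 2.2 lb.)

2.6 hours

Initial rate:
Weight = 133 lb ÷ 2.2 lb/kg = 60.45455 kg
Dose = 3.9 mcg/kg/min × 60.45455 kg = 235.7727 mcg/min
235.7727 mcg/min × 60 min/hr = 14146.36 mcg/hr
Concentration = 172 mg ÷ 210 mL = 0.8190476 mg/mL = 819.0476 mcg/mL
Rate = 14146.36 mcg/hr ÷ 819.0476 mcg/mL = 17.27172 mL/hr
Volume infused so far = 17.27172 mL/hr × 4.3 hr = 74.26841 mL
Volume remaining = 210 − 74.26841 = 135.7316 mL
New rate:
Dose = 12 mcg/kg/min × 60.45455 kg = 725.4545 mcg/min
725.4545 mcg/min × 60 min/hr = 43527.27 mcg/hr
Rate = 43527.27 mcg/hr ÷ 819.0476 mcg/mL = 53.14376 mL/hr
Time remaining = 135.7316 mL ÷ 53.14376 mL/hr = 2.554046 hr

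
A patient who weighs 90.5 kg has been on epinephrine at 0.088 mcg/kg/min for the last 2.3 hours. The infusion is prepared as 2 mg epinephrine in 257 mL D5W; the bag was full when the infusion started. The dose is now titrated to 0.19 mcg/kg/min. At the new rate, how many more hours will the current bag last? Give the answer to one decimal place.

0.9 hours

Initial rate:
Dose = 0.088 mcg/kg/min × 90.5 kg = 7.964 mcg/min
7.964 mcg/min × 60 min/hr = 477.84 mcg/hr
Concentration = 2 mg ÷ 257 mL = 0.007782101 mg/mL = 7.782101 mcg/mL
Rate = 477.84 mcg/hr ÷ 7.782101 mcg/mL = 61.40244 mL/hr
Volume infused so far = 61.40244 mL/hr × 2.3 hr = 141.2256 mL
Volume remaining = 257 − 141.2256 = 115.7744 mL
New rate:
Dose = 0.19 mcg/kg/min × 90.5 kg = 17.195 mcg/min
17.195 mcg/min × 60 min/hr = 1031.7 mcg/hr
Rate = 1031.7 mcg/hr ÷ 7.782101 mcg/mL = 132.5735 mL/hr
Time remaining = 115.7744 mL ÷ 132.5735 mL/hr = 0.8732849 hr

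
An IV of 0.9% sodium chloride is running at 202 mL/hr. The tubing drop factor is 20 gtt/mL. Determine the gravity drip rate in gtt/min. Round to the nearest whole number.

202 mL/hr ÷ 60 min/hr = 3.366667 mL/min
3.366667 mL/min × 20 gtt/mL = 67.33333 gtt/min

67 gtt/min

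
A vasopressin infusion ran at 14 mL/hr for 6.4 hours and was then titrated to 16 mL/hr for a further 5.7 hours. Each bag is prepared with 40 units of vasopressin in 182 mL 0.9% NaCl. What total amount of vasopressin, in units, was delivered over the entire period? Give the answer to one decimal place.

39.7 units

Concentration = 40 units ÷ 182 mL = 0.2197802 units/mL
Stage 1: 14 mL/hr × 6.4 hr = 89.6 mL → 89.6 mL × 0.2197802 units/mL = 19.69231 units
Stage 2: 16 mL/hr × 5.7 hr = 91.2 mL → 91.2 mL × 0.2197802 units/mL = 20.04396 units
Total = 19.69231 + 20.04396 = 39.73626 units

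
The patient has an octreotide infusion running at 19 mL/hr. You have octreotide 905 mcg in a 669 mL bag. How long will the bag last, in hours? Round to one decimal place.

35.2 hours

Duration = 669 mL ÷ 19 mL/hr = 35.21053 hr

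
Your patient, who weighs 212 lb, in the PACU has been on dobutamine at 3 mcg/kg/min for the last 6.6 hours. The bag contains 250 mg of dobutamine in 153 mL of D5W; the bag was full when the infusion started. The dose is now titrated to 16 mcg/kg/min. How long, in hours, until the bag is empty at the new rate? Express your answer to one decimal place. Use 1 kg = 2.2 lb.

1.5 hours

Initial rate:
Weight = 212 lb ÷ 2.2 lb/kg = 96.36364 kg
Dose = 3 mcg/kg/min × 96.36364 kg = 289.0909 mcg/min
289.0909 mcg/min × 60 min/hr = 17345.45 mcg/hr
Concentration = 250 mg ÷ 153 mL = 1.633987 mg/mL = 1633.987 mcg/mL
Rate = 17345.45 mcg/hr ÷ 1633.987 mcg/mL = 10.61542 mL/hr
Volume infused so far = 10.61542 mL/hr × 6.6 hr = 70.06176 mL
Volume remaining = 153 − 70.06176 = 82.93824 mL
New rate:
Dose = 16 mcg/kg/min × 96.36364 kg = 1541.818 mcg/min
1541.818 mcg/min × 60 min/hr = 92509.09 mcg/hr
Rate = 92509.09 mcg/hr ÷ 1633.987 mcg/mL = 56.61556 mL/hr
Time remaining = 82.93824 mL ÷ 56.61556 mL/hr = 1.464937 hr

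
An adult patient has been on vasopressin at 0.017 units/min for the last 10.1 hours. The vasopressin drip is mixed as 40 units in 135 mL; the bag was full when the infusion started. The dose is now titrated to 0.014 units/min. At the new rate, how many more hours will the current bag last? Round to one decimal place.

Initial rate:
0.017 units/min × 60 min/hr = 1.02 units/hr
Concentration = 40 units ÷ 135 mL = 0.2962963 units/mL
Rate = 1.02 units/hr ÷ 0.2962963 units/mL = 3.4425 mL/hr
Volume infused so far = 3.4425 mL/hr × 10.1 hr = 34.76925 mL
Volume remaining = 135 − 34.76925 = 100.2308 mL
New rate:
0.014 units/min × 60 min/hr = 0.84 units/hr
Rate = 0.84 units/hr ÷ 0.2962963 units/mL = 2.835 mL/hr
Time remaining = 100.2308 mL ÷ 2.835 mL/hr = 35.35476 hr

35.4 hours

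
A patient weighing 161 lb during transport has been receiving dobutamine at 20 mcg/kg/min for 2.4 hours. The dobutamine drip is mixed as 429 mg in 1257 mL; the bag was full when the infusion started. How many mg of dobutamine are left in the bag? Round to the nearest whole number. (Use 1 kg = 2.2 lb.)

218 mg

Weight = 161 lb ÷ 2.2 lb/kg = 73.18182 kg
Dose = 20 mcg/kg/min × 73.18182 kg = 1463.636 mcg/min
1463.636 mcg/min × 60 min/hr = 87818.18 mcg/hr
Concentration = 429 mg ÷ 1257 mL = 0.3412888 mg/mL = 341.2888 mcg/mL
Rate = 87818.18 mcg/hr ÷ 341.2888 mcg/mL = 257.3134 mL/hr
Volume infused = 257.3134 mL/hr × 2.4 hr = 617.5522 mL
Volume remaining = 1257 − 617.5522 = 639.4478 mL
Drug remaining = 639.4478 mL × 341.2888 mcg/mL = 218236.4 mcg = 218.2364 mg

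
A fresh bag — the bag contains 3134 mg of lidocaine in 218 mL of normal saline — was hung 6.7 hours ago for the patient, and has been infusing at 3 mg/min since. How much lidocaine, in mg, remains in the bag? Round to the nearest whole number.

1928 mg

3 mg/min × 60 min/hr = 180 mg/hr
Concentration = 3134 mg ÷ 218 mL = 14.37615 mg/mL
Rate = 180 mg/hr ÷ 14.37615 mg/mL = 12.52074 mL/hr
Volume infused = 12.52074 mL/hr × 6.7 hr = 83.88896 mL
Volume remaining = 218 − 83.88896 = 134.111 mL
Drug remaining = 134.111 mL × 14.37615 mg/mL = 1928 mg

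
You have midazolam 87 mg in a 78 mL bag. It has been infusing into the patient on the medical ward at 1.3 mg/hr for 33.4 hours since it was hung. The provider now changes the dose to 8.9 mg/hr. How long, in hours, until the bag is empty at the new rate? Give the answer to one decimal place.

4.9 hours

Initial rate:
Concentration = 87 mg ÷ 78 mL = 1.115385 mg/mL
Rate = 1.3 mg/hr ÷ 1.115385 mg/mL = 1.165517 mL/hr
Volume infused so far = 1.165517 mL/hr × 33.4 hr = 38.92828 mL
Volume remaining = 78 − 38.92828 = 39.07172 mL
New rate:
Rate = 8.9 mg/hr ÷ 1.115385 mg/mL = 7.97931 mL/hr
Time remaining = 39.07172 mL ÷ 7.97931 mL/hr = 4.896629 hr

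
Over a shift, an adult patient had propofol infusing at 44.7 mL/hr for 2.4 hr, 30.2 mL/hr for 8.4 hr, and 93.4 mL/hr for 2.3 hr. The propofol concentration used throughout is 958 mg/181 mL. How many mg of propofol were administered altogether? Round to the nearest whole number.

Concentration = 958 mg ÷ 181 mL = 5.292818 mg/mL
Stage 1: 44.7 mL/hr × 2.4 hr = 107.28 mL → 107.28 mL × 5.292818 mg/mL = 567.8135 mg
Stage 2: 30.2 mL/hr × 8.4 hr = 253.68 mL → 253.68 mL × 5.292818 mg/mL = 1342.682 mg
Stage 3: 93.4 mL/hr × 2.3 hr = 214.82 mL → 214.82 mL × 5.292818 mg/mL = 1137.003 mg
Total = 567.8135 + 1342.682 + 1137.003 = 3047.499 mg

3047 mg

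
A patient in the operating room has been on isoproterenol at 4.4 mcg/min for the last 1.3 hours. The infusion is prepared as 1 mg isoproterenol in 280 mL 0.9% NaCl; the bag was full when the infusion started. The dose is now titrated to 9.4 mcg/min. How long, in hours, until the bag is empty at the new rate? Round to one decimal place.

Initial rate:
4.4 mcg/min × 60 min/hr = 264 mcg/hr
Concentration = 1 mg ÷ 280 mL = 0.003571429 mg/mL = 3.571429 mcg/mL
Rate = 264 mcg/hr ÷ 3.571429 mcg/mL = 73.92 mL/hr
Volume infused so far = 73.92 mL/hr × 1.3 hr = 96.096 mL
Volume remaining = 280 − 96.096 = 183.904 mL
New rate:
9.4 mcg/min × 60 min/hr = 564 mcg/hr
Rate = 564 mcg/hr ÷ 3.571429 mcg/mL = 157.92 mL/hr
Time remaining = 183.904 mL ÷ 157.92 mL/hr = 1.164539 hr

1.2 hours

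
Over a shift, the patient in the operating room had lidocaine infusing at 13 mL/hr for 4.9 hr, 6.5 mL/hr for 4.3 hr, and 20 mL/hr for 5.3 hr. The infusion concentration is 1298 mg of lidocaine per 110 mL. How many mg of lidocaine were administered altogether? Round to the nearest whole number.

2332 mg

Concentration = 1298 mg ÷ 110 mL = 11.8 mg/mL
Stage 1: 13 mL/hr × 4.9 hr = 63.7 mL → 63.7 mL × 11.8 mg/mL = 751.66 mg
Stage 2: 6.5 mL/hr × 4.3 hr = 27.95 mL → 27.95 mL × 11.8 mg/mL = 329.81 mg
Stage 3: 20 mL/hr × 5.3 hr = 106 mL → 106 mL × 11.8 mg/mL = 1250.8 mg
Total = 751.66 + 329.81 + 1250.8 = 2332.27 mg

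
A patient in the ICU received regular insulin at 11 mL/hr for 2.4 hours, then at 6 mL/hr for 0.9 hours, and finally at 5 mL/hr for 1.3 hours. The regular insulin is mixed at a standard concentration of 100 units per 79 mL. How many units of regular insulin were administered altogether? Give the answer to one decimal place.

Concentration = 100 units ÷ 79 mL = 1.265823 units/mL
Stage 1: 11 mL/hr × 2.4 hr = 26.4 mL → 26.4 mL × 1.265823 units/mL = 33.41772 units
Stage 2: 6 mL/hr × 0.9 hr = 5.4 mL → 5.4 mL × 1.265823 units/mL = 6.835443 units
Stage 3: 5 mL/hr × 1.3 hr = 6.5 mL → 6.5 mL × 1.265823 units/mL = 8.227848 units
Total = 33.41772 + 6.835443 + 8.227848 = 48.48101 units

48.5 units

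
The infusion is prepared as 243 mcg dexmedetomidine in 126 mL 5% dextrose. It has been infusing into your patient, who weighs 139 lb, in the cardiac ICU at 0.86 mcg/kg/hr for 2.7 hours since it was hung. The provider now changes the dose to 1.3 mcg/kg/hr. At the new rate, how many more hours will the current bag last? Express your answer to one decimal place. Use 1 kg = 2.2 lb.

Initial rate:
Weight = 139 lb ÷ 2.2 lb/kg = 63.18182 kg
Dose = 0.86 mcg/kg/hr × 63.18182 kg = 54.33636 mcg/hr
Concentration = 243 mcg ÷ 126 mL = 1.928571 mcg/mL
Rate = 54.33636 mcg/hr ÷ 1.928571 mcg/mL = 28.17441 mL/hr
Volume infused so far = 28.17441 mL/hr × 2.7 hr = 76.07091 mL
Volume remaining = 126 − 76.07091 = 49.92909 mL
New rate:
Dose = 1.3 mcg/kg/hr × 63.18182 kg = 82.13636 mcg/hr
Rate = 82.13636 mcg/hr ÷ 1.928571 mcg/mL = 42.58923 mL/hr
Time remaining = 49.92909 mL ÷ 42.58923 mL/hr = 1.172341 hr

1.2 hours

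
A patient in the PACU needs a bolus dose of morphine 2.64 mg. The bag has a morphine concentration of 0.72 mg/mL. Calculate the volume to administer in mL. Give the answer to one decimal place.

Volume = 2.64 mg ÷ 0.72 mg/mL = 3.666667 mL

3.7 mL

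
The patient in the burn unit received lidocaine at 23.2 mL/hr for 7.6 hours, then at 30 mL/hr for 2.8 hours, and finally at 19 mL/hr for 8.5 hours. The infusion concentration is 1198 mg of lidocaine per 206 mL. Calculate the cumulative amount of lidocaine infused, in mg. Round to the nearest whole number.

2453 mg

Concentration = 1198 mg ÷ 206 mL = 5.815534 mg/mL
Stage 1: 23.2 mL/hr × 7.6 hr = 176.32 mL → 176.32 mL × 5.815534 mg/mL = 1025.395 mg
Stage 2: 30 mL/hr × 2.8 hr = 84 mL → 84 mL × 5.815534 mg/mL = 488.5049 mg
Stage 3: 19 mL/hr × 8.5 hr = 161.5 mL → 161.5 mL × 5.815534 mg/mL = 939.2087 mg
Total = 1025.395 + 488.5049 + 939.2087 = 2453.109 mg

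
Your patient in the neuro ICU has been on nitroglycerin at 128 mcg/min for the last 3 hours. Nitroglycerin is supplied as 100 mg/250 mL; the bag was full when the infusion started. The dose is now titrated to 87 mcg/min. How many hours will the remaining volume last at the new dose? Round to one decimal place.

Initial rate:
128 mcg/min × 60 min/hr = 7680 mcg/hr
Concentration = 100 mg ÷ 250 mL = 0.4 mg/mL = 400 mcg/mL
Rate = 7680 mcg/hr ÷ 400 mcg/mL = 19.2 mL/hr
Volume infused so far = 19.2 mL/hr × 3 hr = 57.6 mL
Volume remaining = 250 − 57.6 = 192.4 mL
New rate:
87 mcg/min × 60 min/hr = 5220 mcg/hr
Rate = 5220 mcg/hr ÷ 400 mcg/mL = 13.05 mL/hr
Time remaining = 192.4 mL ÷ 13.05 mL/hr = 14.7433 hr

14.7 hours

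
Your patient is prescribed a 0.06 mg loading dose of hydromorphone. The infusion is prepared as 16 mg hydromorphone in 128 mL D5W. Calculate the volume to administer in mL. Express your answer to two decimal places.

0.48 mL

Concentration = 16 mg ÷ 128 mL = 0.125 mg/mL
Volume = 0.06 mg ÷ 0.125 mg/mL = 0.48 mL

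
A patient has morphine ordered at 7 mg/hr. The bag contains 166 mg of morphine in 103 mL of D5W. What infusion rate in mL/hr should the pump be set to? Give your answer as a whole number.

Concentration = 166 mg ÷ 103 mL = 1.61165 mg/mL
Rate = 7 mg/hr ÷ 1.61165 mg/mL = 4.343373 mL/hr

4 mL/hr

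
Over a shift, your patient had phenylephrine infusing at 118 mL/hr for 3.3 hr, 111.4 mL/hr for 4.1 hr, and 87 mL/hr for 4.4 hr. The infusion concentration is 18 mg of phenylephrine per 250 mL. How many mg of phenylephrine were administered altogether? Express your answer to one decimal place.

88.5 mg

Concentration = 18 mg ÷ 250 mL = 0.072 mg/mL
Stage 1: 118 mL/hr × 3.3 hr = 389.4 mL → 389.4 mL × 0.072 mg/mL = 28.0368 mg
Stage 2: 111.4 mL/hr × 4.1 hr = 456.74 mL → 456.74 mL × 0.072 mg/mL = 32.88528 mg
Stage 3: 87 mL/hr × 4.4 hr = 382.8 mL → 382.8 mL × 0.072 mg/mL = 27.5616 mg
Total = 28.0368 + 32.88528 + 27.5616 = 88.48368 mg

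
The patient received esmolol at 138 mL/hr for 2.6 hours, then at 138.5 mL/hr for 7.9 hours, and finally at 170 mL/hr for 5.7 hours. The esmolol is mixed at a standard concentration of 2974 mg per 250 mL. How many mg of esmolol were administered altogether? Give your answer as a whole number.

Concentration = 2974 mg ÷ 250 mL = 11.896 mg/mL
Stage 1: 138 mL/hr × 2.6 hr = 358.8 mL → 358.8 mL × 11.896 mg/mL = 4268.285 mg
Stage 2: 138.5 mL/hr × 7.9 hr = 1094.15 mL → 1094.15 mL × 11.896 mg/mL = 13016.01 mg
Stage 3: 170 mL/hr × 5.7 hr = 969 mL → 969 mL × 11.896 mg/mL = 11527.22 mg
Total = 4268.285 + 13016.01 + 11527.22 = 28811.52 mg

28812 mg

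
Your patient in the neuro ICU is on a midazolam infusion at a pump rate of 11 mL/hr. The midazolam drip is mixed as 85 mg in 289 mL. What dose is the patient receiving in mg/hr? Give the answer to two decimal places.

Concentration = 85 mg ÷ 289 mL = 0.2941176 mg/mL
Drug rate = 11 mL/hr × 0.2941176 mg/mL = 3.235294 mg/hr

3.24 mg/hr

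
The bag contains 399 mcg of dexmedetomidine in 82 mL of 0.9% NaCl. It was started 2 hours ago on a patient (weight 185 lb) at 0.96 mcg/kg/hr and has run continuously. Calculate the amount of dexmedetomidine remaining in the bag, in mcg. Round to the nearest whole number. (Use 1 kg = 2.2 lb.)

Weight = 185 lb ÷ 2.2 lb/kg = 84.09091 kg
Dose = 0.96 mcg/kg/hr × 84.09091 kg = 80.72727 mcg/hr
Concentration = 399 mcg ÷ 82 mL = 4.865854 mcg/mL
Rate = 80.72727 mcg/hr ÷ 4.865854 mcg/mL = 16.59057 mL/hr
Volume infused = 16.59057 mL/hr × 2 hr = 33.18113 mL
Volume remaining = 82 − 33.18113 = 48.81887 mL
Drug remaining = 48.81887 mL × 4.865854 mcg/mL = 237.5455 mcg

238 mcg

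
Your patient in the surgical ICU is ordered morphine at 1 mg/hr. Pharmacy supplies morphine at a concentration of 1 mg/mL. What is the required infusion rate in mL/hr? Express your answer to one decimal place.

1.0 mL/hr

Rate = 1 mg/hr ÷ 1 mg/mL = 1 mL/hr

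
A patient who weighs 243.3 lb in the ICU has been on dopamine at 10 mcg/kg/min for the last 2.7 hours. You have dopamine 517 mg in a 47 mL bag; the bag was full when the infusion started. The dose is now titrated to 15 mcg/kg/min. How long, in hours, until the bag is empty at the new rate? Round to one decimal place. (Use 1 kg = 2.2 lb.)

Initial rate:
Weight = 243.3 lb ÷ 2.2 lb/kg = 110.5909 kg
Dose = 10 mcg/kg/min × 110.5909 kg = 1105.909 mcg/min
1105.909 mcg/min × 60 min/hr = 66354.55 mcg/hr
Concentration = 517 mg ÷ 47 mL = 11 mg/mL = 11000 mcg/mL
Rate = 66354.55 mcg/hr ÷ 11000 mcg/mL = 6.032231 mL/hr
Volume infused so far = 6.032231 mL/hr × 2.7 hr = 16.28702 mL
Volume remaining = 47 − 16.28702 = 30.71298 mL
New rate:
Dose = 15 mcg/kg/min × 110.5909 kg = 1658.864 mcg/min
1658.864 mcg/min × 60 min/hr = 99531.82 mcg/hr
Rate = 99531.82 mcg/hr ÷ 11000 mcg/mL = 9.048347 mL/hr
Time remaining = 30.71298 mL ÷ 9.048347 mL/hr = 3.394319 hr

3.4 hours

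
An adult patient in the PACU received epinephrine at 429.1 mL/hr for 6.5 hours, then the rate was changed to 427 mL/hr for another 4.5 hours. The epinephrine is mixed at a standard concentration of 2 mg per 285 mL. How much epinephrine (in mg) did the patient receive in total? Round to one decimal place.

33.1 mg

Concentration = 2 mg ÷ 285 mL = 0.007017544 mg/mL
Stage 1: 429.1 mL/hr × 6.5 hr = 2789.15 mL → 2789.15 mL × 0.007017544 mg/mL = 19.57298 mg
Stage 2: 427 mL/hr × 4.5 hr = 1921.5 mL → 1921.5 mL × 0.007017544 mg/mL = 13.48421 mg
Total = 19.57298 + 13.48421 = 33.05719 mg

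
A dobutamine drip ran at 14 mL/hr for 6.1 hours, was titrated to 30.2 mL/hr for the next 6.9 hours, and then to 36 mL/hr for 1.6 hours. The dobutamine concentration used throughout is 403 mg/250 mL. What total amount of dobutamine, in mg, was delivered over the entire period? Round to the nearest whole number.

566 mg

Concentration = 403 mg ÷ 250 mL = 1.612 mg/mL
Stage 1: 14 mL/hr × 6.1 hr = 85.4 mL → 85.4 mL × 1.612 mg/mL = 137.6648 mg
Stage 2: 30.2 mL/hr × 6.9 hr = 208.38 mL → 208.38 mL × 1.612 mg/mL = 335.9086 mg
Stage 3: 36 mL/hr × 1.6 hr = 57.6 mL → 57.6 mL × 1.612 mg/mL = 92.8512 mg
Total = 137.6648 + 335.9086 + 92.8512 = 566.4246 mg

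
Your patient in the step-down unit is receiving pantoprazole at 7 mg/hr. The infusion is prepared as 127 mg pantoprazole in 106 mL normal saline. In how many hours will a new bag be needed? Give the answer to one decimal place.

18.1 hours

Concentration = 127 mg ÷ 106 mL = 1.198113 mg/mL
Rate = 7 mg/hr ÷ 1.198113 mg/mL = 5.84252 mL/hr
Duration = 106 mL ÷ 5.84252 mL/hr = 18.14286 hr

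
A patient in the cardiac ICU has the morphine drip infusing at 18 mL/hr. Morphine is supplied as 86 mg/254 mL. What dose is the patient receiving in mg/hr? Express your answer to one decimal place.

6.1 mg/hr

Concentration = 86 mg ÷ 254 mL = 0.3385827 mg/mL
Drug rate = 18 mL/hr × 0.3385827 mg/mL = 6.094488 mg/hr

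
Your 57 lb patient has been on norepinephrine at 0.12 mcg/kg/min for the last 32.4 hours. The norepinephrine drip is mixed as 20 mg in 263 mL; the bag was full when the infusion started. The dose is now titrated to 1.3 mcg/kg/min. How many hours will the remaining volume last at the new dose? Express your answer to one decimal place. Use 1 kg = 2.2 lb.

6.9 hours

Initial rate:
Weight = 57 lb ÷ 2.2 lb/kg = 25.90909 kg
Dose = 0.12 mcg/kg/min × 25.90909 kg = 3.109091 mcg/min
3.109091 mcg/min × 60 min/hr = 186.5455 mcg/hr
Concentration = 20 mg ÷ 263 mL = 0.07604563 mg/mL = 76.04563 mcg/mL
Rate = 186.5455 mcg/hr ÷ 76.04563 mcg/mL = 2.453073 mL/hr
Volume infused so far = 2.453073 mL/hr × 32.4 hr = 79.47956 mL
Volume remaining = 263 − 79.47956 = 183.5204 mL
New rate:
Dose = 1.3 mcg/kg/min × 25.90909 kg = 33.68182 mcg/min
33.68182 mcg/min × 60 min/hr = 2020.909 mcg/hr
Rate = 2020.909 mcg/hr ÷ 76.04563 mcg/mL = 26.57495 mL/hr
Time remaining = 183.5204 mL ÷ 26.57495 mL/hr = 6.905767 hr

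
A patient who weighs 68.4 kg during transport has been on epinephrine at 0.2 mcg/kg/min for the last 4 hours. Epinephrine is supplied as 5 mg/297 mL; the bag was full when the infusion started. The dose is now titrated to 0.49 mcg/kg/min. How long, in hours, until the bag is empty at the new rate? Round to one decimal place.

Initial rate:
Dose = 0.2 mcg/kg/min × 68.4 kg = 13.68 mcg/min
13.68 mcg/min × 60 min/hr = 820.8 mcg/hr
Concentration = 5 mg ÷ 297 mL = 0.01683502 mg/mL = 16.83502 mcg/mL
Rate = 820.8 mcg/hr ÷ 16.83502 mcg/mL = 48.75552 mL/hr
Volume infused so far = 48.75552 mL/hr × 4 hr = 195.0221 mL
Volume remaining = 297 − 195.0221 = 101.9779 mL
New rate:
Dose = 0.49 mcg/kg/min × 68.4 kg = 33.516 mcg/min
33.516 mcg/min × 60 min/hr = 2010.96 mcg/hr
Rate = 2010.96 mcg/hr ÷ 16.83502 mcg/mL = 119.451 mL/hr
Time remaining = 101.9779 mL ÷ 119.451 mL/hr = 0.8537216 hr

0.9 hours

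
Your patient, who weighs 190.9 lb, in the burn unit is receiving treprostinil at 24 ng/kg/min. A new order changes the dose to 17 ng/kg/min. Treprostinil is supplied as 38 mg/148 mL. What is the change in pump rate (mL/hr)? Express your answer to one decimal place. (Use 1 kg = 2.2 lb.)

At the current dose:
Weight = 190.9 lb ÷ 2.2 lb/kg = 86.77273 kg
Dose = 24 ng/kg/min × 86.77273 kg = 2082.545 ng/min
2082.545 ng/min × 60 min/hr = 124952.7 ng/hr
Concentration = 38 mg ÷ 148 mL = 0.2567568 mg/mL = 256756.8 ng/mL
Rate = 124952.7 ng/hr ÷ 256756.8 ng/mL = 0.486658 mL/hr
At the new dose:
Dose = 17 ng/kg/min × 86.77273 kg = 1475.136 ng/min
1475.136 ng/min × 60 min/hr = 88508.18 ng/hr
Rate = 88508.18 ng/hr ÷ 256756.8 ng/mL = 0.3447161 mL/hr
Change = 0.3447161 − 0.486658 = -0.1419419 mL/hr → 0.1419419 mL/hr decrease

0.1 mL/hr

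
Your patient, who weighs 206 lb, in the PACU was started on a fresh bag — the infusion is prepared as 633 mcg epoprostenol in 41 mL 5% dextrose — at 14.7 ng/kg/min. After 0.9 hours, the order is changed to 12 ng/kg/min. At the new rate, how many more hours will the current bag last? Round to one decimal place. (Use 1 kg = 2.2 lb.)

Initial rate:
Weight = 206 lb ÷ 2.2 lb/kg = 93.63636 kg
Dose = 14.7 ng/kg/min × 93.63636 kg = 1376.455 ng/min
1376.455 ng/min × 60 min/hr = 82587.27 ng/hr
Concentration = 633 mcg ÷ 41 mL = 15.43902 mcg/mL = 15439.02 ng/mL
Rate = 82587.27 ng/hr ÷ 15439.02 ng/mL = 5.349255 mL/hr
Volume infused so far = 5.349255 mL/hr × 0.9 hr = 4.814329 mL
Volume remaining = 41 − 4.814329 = 36.18567 mL
New rate:
Dose = 12 ng/kg/min × 93.63636 kg = 1123.636 ng/min
1123.636 ng/min × 60 min/hr = 67418.18 ng/hr
Rate = 67418.18 ng/hr ÷ 15439.02 ng/mL = 4.366738 mL/hr
Time remaining = 36.18567 mL ÷ 4.366738 mL/hr = 8.286659 hr

8.3 hours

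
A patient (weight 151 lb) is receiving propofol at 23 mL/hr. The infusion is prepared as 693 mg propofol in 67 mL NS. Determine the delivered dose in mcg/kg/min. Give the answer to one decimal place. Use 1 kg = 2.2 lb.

57.8 mcg/kg/min

Weight = 151 lb ÷ 2.2 lb/kg = 68.63636 kg
Concentration = 693 mg ÷ 67 mL = 10.34328 mg/mL = 10343.28 mcg/mL
Drug rate = 23 mL/hr × 10343.28 mcg/mL = 237895.5 mcg/hr
237895.5 mcg/hr ÷ 60 min/hr = 3964.925 mcg/min
3964.925 mcg/min ÷ 68.63636 kg = 57.76712 mcg/kg/min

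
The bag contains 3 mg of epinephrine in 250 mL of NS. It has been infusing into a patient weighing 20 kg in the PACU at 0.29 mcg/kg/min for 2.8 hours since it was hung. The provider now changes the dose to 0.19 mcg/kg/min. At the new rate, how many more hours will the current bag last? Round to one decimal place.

Initial rate:
Dose = 0.29 mcg/kg/min × 20 kg = 5.8 mcg/min
5.8 mcg/min × 60 min/hr = 348 mcg/hr
Concentration = 3 mg ÷ 250 mL = 0.012 mg/mL = 12 mcg/mL
Rate = 348 mcg/hr ÷ 12 mcg/mL = 29 mL/hr
Volume infused so far = 29 mL/hr × 2.8 hr = 81.2 mL
Volume remaining = 250 − 81.2 = 168.8 mL
New rate:
Dose = 0.19 mcg/kg/min × 20 kg = 3.8 mcg/min
3.8 mcg/min × 60 min/hr = 228 mcg/hr
Rate = 228 mcg/hr ÷ 12 mcg/mL = 19 mL/hr
Time remaining = 168.8 mL ÷ 19 mL/hr = 8.884211 hr

8.9 hours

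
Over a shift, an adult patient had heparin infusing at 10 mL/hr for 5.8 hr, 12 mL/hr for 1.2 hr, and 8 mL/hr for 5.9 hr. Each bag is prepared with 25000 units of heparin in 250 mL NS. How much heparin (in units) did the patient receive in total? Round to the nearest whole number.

Concentration = 25000 units ÷ 250 mL = 100 units/mL
Stage 1: 10 mL/hr × 5.8 hr = 58 mL → 58 mL × 100 units/mL = 5800 units
Stage 2: 12 mL/hr × 1.2 hr = 14.4 mL → 14.4 mL × 100 units/mL = 1440 units
Stage 3: 8 mL/hr × 5.9 hr = 47.2 mL → 47.2 mL × 100 units/mL = 4720 units
Total = 5800 + 1440 + 4720 = 11960 units

11960 units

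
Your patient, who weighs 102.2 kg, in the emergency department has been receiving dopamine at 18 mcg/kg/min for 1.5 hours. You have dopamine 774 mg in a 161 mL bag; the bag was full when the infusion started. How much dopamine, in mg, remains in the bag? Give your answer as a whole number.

Dose = 18 mcg/kg/min × 102.2 kg = 1839.6 mcg/min
1839.6 mcg/min × 60 min/hr = 110376 mcg/hr
Concentration = 774 mg ÷ 161 mL = 4.807453 mg/mL = 4807.453 mcg/mL
Rate = 110376 mcg/hr ÷ 4807.453 mcg/mL = 22.95935 mL/hr
Volume infused = 22.95935 mL/hr × 1.5 hr = 34.43902 mL
Volume remaining = 161 − 34.43902 = 126.561 mL
Drug remaining = 126.561 mL × 4807.453 mcg/mL = 608436 mcg = 608.436 mg

608 mg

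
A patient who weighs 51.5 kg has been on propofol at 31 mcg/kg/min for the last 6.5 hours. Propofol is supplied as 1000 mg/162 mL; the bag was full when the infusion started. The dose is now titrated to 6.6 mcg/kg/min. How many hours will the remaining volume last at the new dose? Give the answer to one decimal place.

Initial rate:
Dose = 31 mcg/kg/min × 51.5 kg = 1596.5 mcg/min
1596.5 mcg/min × 60 min/hr = 95790 mcg/hr
Concentration = 1000 mg ÷ 162 mL = 6.17284 mg/mL = 6172.84 mcg/mL
Rate = 95790 mcg/hr ÷ 6172.84 mcg/mL = 15.51798 mL/hr
Volume infused so far = 15.51798 mL/hr × 6.5 hr = 100.8669 mL
Volume remaining = 162 − 100.8669 = 61.13313 mL
New rate:
Dose = 6.6 mcg/kg/min × 51.5 kg = 339.9 mcg/min
339.9 mcg/min × 60 min/hr = 20394 mcg/hr
Rate = 20394 mcg/hr ÷ 6172.84 mcg/mL = 3.303828 mL/hr
Time remaining = 61.13313 mL ÷ 3.303828 mL/hr = 18.50373 hr

18.5 hours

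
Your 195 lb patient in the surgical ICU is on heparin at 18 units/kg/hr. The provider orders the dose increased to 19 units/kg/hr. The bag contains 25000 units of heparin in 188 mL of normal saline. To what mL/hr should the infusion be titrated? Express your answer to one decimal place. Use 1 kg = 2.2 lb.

12.7 mL/hr

Weight = 195 lb ÷ 2.2 lb/kg = 88.63636 kg
Dose = 19 units/kg/hr × 88.63636 kg = 1684.091 units/hr
Concentration = 25000 units ÷ 188 mL = 132.9787 units/mL
Rate = 1684.091 units/hr ÷ 132.9787 units/mL = 12.66436 mL/hr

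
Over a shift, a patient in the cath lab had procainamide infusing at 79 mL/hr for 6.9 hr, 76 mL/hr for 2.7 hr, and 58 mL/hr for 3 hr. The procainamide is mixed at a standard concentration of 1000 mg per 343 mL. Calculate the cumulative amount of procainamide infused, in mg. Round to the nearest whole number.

Concentration = 1000 mg ÷ 343 mL = 2.915452 mg/mL
Stage 1: 79 mL/hr × 6.9 hr = 545.1 mL → 545.1 mL × 2.915452 mg/mL = 1589.213 mg
Stage 2: 76 mL/hr × 2.7 hr = 205.2 mL → 205.2 mL × 2.915452 mg/mL = 598.2507 mg
Stage 3: 58 mL/hr × 3 hr = 174 mL → 174 mL × 2.915452 mg/mL = 507.2886 mg
Total = 1589.213 + 598.2507 + 507.2886 = 2694.752 mg

2695 mg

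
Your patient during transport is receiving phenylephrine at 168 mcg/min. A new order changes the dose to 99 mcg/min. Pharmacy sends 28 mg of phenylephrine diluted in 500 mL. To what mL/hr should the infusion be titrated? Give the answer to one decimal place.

106.1 mL/hr

99 mcg/min × 60 min/hr = 5940 mcg/hr
Concentration = 28 mg ÷ 500 mL = 0.056 mg/mL = 56 mcg/mL
Rate = 5940 mcg/hr ÷ 56 mcg/mL = 106.0714 mL/hr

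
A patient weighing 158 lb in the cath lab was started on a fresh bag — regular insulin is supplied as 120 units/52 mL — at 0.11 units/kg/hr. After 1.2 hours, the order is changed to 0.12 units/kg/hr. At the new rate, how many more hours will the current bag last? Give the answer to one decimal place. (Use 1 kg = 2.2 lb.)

Initial rate:
Weight = 158 lb ÷ 2.2 lb/kg = 71.81818 kg
Dose = 0.11 units/kg/hr × 71.81818 kg = 7.9 units/hr
Concentration = 120 units ÷ 52 mL = 2.307692 units/mL
Rate = 7.9 units/hr ÷ 2.307692 units/mL = 3.423333 mL/hr
Volume infused so far = 3.423333 mL/hr × 1.2 hr = 4.108 mL
Volume remaining = 52 − 4.108 = 47.892 mL
New rate:
Dose = 0.12 units/kg/hr × 71.81818 kg = 8.618182 units/hr
Rate = 8.618182 units/hr ÷ 2.307692 units/mL = 3.734545 mL/hr
Time remaining = 47.892 mL ÷ 3.734545 mL/hr = 12.82405 hr

12.8 hours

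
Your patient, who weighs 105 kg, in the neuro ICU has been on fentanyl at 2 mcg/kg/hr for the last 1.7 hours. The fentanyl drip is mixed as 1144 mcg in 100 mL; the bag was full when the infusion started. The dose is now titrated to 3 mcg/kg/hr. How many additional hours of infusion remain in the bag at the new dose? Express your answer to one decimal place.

Initial rate:
Dose = 2 mcg/kg/hr × 105 kg = 210 mcg/hr
Concentration = 1144 mcg ÷ 100 mL = 11.44 mcg/mL
Rate = 210 mcg/hr ÷ 11.44 mcg/mL = 18.35664 mL/hr
Volume infused so far = 18.35664 mL/hr × 1.7 hr = 31.20629 mL
Volume remaining = 100 − 31.20629 = 68.79371 mL
New rate:
Dose = 3 mcg/kg/hr × 105 kg = 315 mcg/hr
Rate = 315 mcg/hr ÷ 11.44 mcg/mL = 27.53497 mL/hr
Time remaining = 68.79371 mL ÷ 27.53497 mL/hr = 2.498413 hr

2.5 hours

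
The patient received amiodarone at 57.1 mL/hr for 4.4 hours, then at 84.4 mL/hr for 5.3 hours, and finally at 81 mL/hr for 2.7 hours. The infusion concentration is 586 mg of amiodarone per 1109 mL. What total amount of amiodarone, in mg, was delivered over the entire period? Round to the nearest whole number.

485 mg

Concentration = 586 mg ÷ 1109 mL = 0.528404 mg/mL
Stage 1: 57.1 mL/hr × 4.4 hr = 251.24 mL → 251.24 mL × 0.528404 mg/mL = 132.7562 mg
Stage 2: 84.4 mL/hr × 5.3 hr = 447.32 mL → 447.32 mL × 0.528404 mg/mL = 236.3657 mg
Stage 3: 81 mL/hr × 2.7 hr = 218.7 mL → 218.7 mL × 0.528404 mg/mL = 115.5619 mg
Total = 132.7562 + 236.3657 + 115.5619 = 484.6838 mg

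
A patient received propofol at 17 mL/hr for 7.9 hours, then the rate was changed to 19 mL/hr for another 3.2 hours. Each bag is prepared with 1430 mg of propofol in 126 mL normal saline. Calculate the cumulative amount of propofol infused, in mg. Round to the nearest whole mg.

Concentration = 1430 mg ÷ 126 mL = 11.34921 mg/mL
Stage 1: 17 mL/hr × 7.9 hr = 134.3 mL → 134.3 mL × 11.34921 mg/mL = 1524.198 mg
Stage 2: 19 mL/hr × 3.2 hr = 60.8 mL → 60.8 mL × 11.34921 mg/mL = 690.0317 mg
Total = 1524.198 + 690.0317 = 2214.23 mg

2214 mg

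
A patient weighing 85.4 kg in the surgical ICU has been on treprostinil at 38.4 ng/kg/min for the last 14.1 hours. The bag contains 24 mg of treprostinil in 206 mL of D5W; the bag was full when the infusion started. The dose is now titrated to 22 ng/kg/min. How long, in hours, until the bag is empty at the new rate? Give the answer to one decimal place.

Initial rate:
Dose = 38.4 ng/kg/min × 85.4 kg = 3279.36 ng/min
3279.36 ng/min × 60 min/hr = 196761.6 ng/hr
Concentration = 24 mg ÷ 206 mL = 0.1165049 mg/mL = 116504.9 ng/mL
Rate = 196761.6 ng/hr ÷ 116504.9 ng/mL = 1.68887 mL/hr
Volume infused so far = 1.68887 mL/hr × 14.1 hr = 23.81307 mL
Volume remaining = 206 − 23.81307 = 182.1869 mL
New rate:
Dose = 22 ng/kg/min × 85.4 kg = 1878.8 ng/min
1878.8 ng/min × 60 min/hr = 112728 ng/hr
Rate = 112728 ng/hr ÷ 116504.9 ng/mL = 0.967582 mL/hr
Time remaining = 182.1869 mL ÷ 0.967582 mL/hr = 188.2909 hr

188.3 hours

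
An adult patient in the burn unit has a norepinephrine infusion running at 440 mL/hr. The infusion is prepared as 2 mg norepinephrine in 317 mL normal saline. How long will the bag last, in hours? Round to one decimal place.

Duration = 317 mL ÷ 440 mL/hr = 0.7204545 hr

0.7 hours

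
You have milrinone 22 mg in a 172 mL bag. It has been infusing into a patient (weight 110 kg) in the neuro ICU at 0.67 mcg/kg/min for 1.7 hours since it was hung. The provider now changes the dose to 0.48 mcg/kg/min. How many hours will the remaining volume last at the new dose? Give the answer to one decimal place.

Initial rate:
Dose = 0.67 mcg/kg/min × 110 kg = 73.7 mcg/min
73.7 mcg/min × 60 min/hr = 4422 mcg/hr
Concentration = 22 mg ÷ 172 mL = 0.127907 mg/mL = 127.907 mcg/mL
Rate = 4422 mcg/hr ÷ 127.907 mcg/mL = 34.572 mL/hr
Volume infused so far = 34.572 mL/hr × 1.7 hr = 58.7724 mL
Volume remaining = 172 − 58.7724 = 113.2276 mL
New rate:
Dose = 0.48 mcg/kg/min × 110 kg = 52.8 mcg/min
52.8 mcg/min × 60 min/hr = 3168 mcg/hr
Rate = 3168 mcg/hr ÷ 127.907 mcg/mL = 24.768 mL/hr
Time remaining = 113.2276 mL ÷ 24.768 mL/hr = 4.571528 hr

4.6 hours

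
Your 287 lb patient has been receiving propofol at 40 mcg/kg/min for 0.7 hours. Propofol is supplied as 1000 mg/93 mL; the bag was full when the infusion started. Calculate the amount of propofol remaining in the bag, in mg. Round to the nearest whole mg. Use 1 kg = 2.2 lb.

781 mg

Weight = 287 lb ÷ 2.2 lb/kg = 130.4545 kg
Dose = 40 mcg/kg/min × 130.4545 kg = 5218.182 mcg/min
5218.182 mcg/min × 60 min/hr = 313090.9 mcg/hr
Concentration = 1000 mg ÷ 93 mL = 10.75269 mg/mL = 10752.69 mcg/mL
Rate = 313090.9 mcg/hr ÷ 10752.69 mcg/mL = 29.11745 mL/hr
Volume infused = 29.11745 mL/hr × 0.7 hr = 20.38222 mL
Volume remaining = 93 − 20.38222 = 72.61778 mL
Drug remaining = 72.61778 mL × 10752.69 mcg/mL = 780836.4 mcg = 780.8364 mg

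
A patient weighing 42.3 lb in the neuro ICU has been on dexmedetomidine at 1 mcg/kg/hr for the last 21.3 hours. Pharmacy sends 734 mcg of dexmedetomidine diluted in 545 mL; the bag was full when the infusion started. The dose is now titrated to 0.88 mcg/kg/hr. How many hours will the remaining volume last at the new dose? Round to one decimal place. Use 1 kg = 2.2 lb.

Initial rate:
Weight = 42.3 lb ÷ 2.2 lb/kg = 19.22727 kg
Dose = 1 mcg/kg/hr × 19.22727 kg = 19.22727 mcg/hr
Concentration = 734 mcg ÷ 545 mL = 1.346789 mcg/mL
Rate = 19.22727 mcg/hr ÷ 1.346789 mcg/mL = 14.27638 mL/hr
Volume infused so far = 14.27638 mL/hr × 21.3 hr = 304.0869 mL
Volume remaining = 545 − 304.0869 = 240.9131 mL
New rate:
Dose = 0.88 mcg/kg/hr × 19.22727 kg = 16.92 mcg/hr
Rate = 16.92 mcg/hr ÷ 1.346789 mcg/mL = 12.56322 mL/hr
Time remaining = 240.9131 mL ÷ 12.56322 mL/hr = 19.17607 hr

19.2 hours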